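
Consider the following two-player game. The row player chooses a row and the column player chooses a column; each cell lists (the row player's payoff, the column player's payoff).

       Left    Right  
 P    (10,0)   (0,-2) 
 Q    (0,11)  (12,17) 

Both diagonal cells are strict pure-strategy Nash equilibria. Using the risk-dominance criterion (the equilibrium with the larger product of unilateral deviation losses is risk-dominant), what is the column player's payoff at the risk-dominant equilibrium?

17

At (P, Left): the row player loses 10 − 0 = 10 by deviating; the column player loses 0 − (-2) = 2. Product = 10·2 = 20.
At (Q, Right): the row player loses 12 − 0 = 12 by deviating; the column player loses 17 − 11 = 6. Product = 12·6 = 72.
72 > 20, so (Q, Right) is risk-dominant. The column player's payoff there is 17.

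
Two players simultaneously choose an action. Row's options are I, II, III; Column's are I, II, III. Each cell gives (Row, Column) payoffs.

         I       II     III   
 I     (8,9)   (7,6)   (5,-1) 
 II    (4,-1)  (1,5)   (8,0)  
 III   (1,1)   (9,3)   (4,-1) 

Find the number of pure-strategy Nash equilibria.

Both I: Row gets 8 (best alternative 4); Column gets 9 (best alternative 6). Neither deviates — NE.
(III, II): Row gets 9 (best alternative 7); Column gets 3 (best alternative 1). Neither deviates — NE.
Both II is not a NE: Row would switch to III (9 > 1).
No other cell survives both best-response checks, so there are 2 pure NE.

2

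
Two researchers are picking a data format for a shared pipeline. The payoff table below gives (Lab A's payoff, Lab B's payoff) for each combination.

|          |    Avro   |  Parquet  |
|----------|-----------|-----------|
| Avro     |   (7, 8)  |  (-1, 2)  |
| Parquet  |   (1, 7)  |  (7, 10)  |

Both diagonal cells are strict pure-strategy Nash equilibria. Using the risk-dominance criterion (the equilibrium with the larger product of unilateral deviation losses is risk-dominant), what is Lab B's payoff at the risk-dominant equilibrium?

8

At both Avro: Lab A loses 7 − 1 = 6 by deviating; Lab B loses 8 − 2 = 6. Product = 6·6 = 36.
At both Parquet: Lab A loses 7 − (-1) = 8 by deviating; Lab B loses 10 − 7 = 3. Product = 8·3 = 24.
36 > 24, so both Avro is risk-dominant. Lab B's payoff there is 8.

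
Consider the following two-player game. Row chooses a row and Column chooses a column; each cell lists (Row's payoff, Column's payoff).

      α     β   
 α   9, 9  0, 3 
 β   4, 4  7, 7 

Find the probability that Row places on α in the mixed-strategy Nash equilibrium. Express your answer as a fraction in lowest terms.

Row's mix p on α must make Column indifferent between α and β.
Column's payoff from α: 9p + 4(1−p). From β: 3p + 7(1−p).
Set equal: 6p = 3(1−p) → p = 3/9 = 1/3.

1/3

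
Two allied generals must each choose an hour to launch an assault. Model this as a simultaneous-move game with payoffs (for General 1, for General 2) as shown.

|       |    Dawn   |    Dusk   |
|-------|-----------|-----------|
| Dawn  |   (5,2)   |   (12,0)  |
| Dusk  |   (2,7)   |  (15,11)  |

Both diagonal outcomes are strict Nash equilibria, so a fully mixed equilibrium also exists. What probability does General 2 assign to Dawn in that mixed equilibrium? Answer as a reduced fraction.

1/2

General 2's mix q on Dawn must make General 1 indifferent between Dawn and Dusk.
General 1's payoff from Dawn: 5q + 12(1−q). From Dusk: 2q + 15(1−q).
Set equal: 3q = 3(1−q) → q = 3/6 = 1/2.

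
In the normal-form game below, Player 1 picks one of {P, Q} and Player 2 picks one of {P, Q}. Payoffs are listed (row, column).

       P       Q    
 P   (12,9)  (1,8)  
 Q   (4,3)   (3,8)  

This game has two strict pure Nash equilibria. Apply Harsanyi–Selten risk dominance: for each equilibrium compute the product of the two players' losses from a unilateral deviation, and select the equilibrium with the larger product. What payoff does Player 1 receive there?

3

At both P: Player 1 loses 12 − 4 = 8 by deviating; Player 2 loses 9 − 8 = 1. Product = 8·1 = 8.
At both Q: Player 1 loses 3 − 1 = 2 by deviating; Player 2 loses 8 − 3 = 5. Product = 2·5 = 10.
10 > 8, so both Q is risk-dominant. Player 1's payoff there is 3.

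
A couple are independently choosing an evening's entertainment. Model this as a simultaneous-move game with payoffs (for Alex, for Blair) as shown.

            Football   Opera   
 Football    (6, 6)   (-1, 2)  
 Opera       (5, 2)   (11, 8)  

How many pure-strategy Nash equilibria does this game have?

2

Both Football: Alex gets 6 (best alternative 5); Blair gets 6 (best alternative 2). Neither deviates — NE.
Both Opera: Alex gets 11 (best alternative -1); Blair gets 8 (best alternative 2). Neither deviates — NE.
(Football, Opera) is not a NE: Alex would switch to Opera (11 > -1).
No other cell survives both best-response checks, so there are 2 pure NE.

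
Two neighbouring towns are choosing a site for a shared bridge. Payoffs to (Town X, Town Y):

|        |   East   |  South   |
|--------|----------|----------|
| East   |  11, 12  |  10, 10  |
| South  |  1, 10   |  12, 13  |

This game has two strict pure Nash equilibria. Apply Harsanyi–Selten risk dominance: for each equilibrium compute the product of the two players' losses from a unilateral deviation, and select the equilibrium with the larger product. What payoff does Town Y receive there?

At both East: Town X loses 11 − 1 = 10 by deviating; Town Y loses 12 − 10 = 2. Product = 10·2 = 20.
At both South: Town X loses 12 − 10 = 2 by deviating; Town Y loses 13 − 10 = 3. Product = 2·3 = 6.
20 > 6, so both East is risk-dominant. Town Y's payoff there is 12.

12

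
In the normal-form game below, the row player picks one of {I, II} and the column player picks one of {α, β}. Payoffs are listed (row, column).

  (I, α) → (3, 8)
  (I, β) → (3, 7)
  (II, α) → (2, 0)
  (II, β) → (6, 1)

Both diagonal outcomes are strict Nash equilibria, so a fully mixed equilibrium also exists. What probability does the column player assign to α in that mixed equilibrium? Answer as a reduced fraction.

The column player's mix q on α must make the row player indifferent between I and II.
The row player's payoff from I: 3q + 3(1−q). From II: 2q + 6(1−q).
Set equal: 1q = 3(1−q) → q = 3/4.

3/4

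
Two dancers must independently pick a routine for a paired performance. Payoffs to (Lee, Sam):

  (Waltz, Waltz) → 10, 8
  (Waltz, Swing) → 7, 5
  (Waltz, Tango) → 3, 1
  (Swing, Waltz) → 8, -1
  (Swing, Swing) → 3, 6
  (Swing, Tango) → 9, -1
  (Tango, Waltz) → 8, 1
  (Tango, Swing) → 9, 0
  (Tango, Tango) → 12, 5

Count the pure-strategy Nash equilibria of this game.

Both Waltz: Lee gets 10 (best alternative 8); Sam gets 8 (best alternative 5). Neither deviates — NE.
Both Tango: Lee gets 12 (best alternative 9); Sam gets 5 (best alternative 1). Neither deviates — NE.
Both Swing is not a NE: Lee would switch to Tango (9 > 3).
No other cell survives both best-response checks, so there are 2 pure NE.

2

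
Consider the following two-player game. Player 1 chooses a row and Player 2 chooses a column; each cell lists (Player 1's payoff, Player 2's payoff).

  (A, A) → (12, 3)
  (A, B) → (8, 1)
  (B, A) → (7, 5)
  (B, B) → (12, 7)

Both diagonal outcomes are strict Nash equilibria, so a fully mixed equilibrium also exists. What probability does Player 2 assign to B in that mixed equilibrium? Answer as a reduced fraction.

5/9

Player 2's mix q on A must make Player 1 indifferent between A and B.
Player 1's payoff from A: 12q + 8(1−q). From B: 7q + 12(1−q).
Set equal: 5q = 4(1−q) → q = 4/9.
Probability on B is 1 − 4/9 = 5/9.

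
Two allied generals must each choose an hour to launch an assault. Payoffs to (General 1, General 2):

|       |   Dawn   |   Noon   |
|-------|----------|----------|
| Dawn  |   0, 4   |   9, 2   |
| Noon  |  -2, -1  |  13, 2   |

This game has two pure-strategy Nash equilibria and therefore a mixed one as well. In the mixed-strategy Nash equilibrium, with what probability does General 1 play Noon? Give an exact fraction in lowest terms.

General 1's mix p on Dawn must make General 2 indifferent between Dawn and Noon.
General 2's payoff from Dawn: 4p + (-1)(1−p). From Noon: 2p + 2(1−p).
Set equal: 2p = 3(1−p) → p = 3/5.
Probability on Noon is 1 − 3/5 = 2/5.

2/5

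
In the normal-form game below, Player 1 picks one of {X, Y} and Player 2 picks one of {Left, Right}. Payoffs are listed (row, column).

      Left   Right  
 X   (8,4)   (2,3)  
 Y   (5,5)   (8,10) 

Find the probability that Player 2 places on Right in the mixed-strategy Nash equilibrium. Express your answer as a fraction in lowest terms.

1/3

Player 2's mix q on Left must make Player 1 indifferent between X and Y.
Player 1's payoff from X: 8q + 2(1−q). From Y: 5q + 8(1−q).
Set equal: 3q = 6(1−q) → q = 6/9 = 2/3.
Probability on Right is 1 − 2/3 = 1/3.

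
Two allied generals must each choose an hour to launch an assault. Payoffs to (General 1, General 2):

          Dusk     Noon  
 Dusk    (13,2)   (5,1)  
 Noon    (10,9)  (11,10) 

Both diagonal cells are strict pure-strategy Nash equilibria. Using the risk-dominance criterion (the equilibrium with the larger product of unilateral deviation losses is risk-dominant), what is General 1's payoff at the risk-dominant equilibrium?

11

At both Dusk: General 1 loses 13 − 10 = 3 by deviating; General 2 loses 2 − 1 = 1. Product = 3·1 = 3.
At both Noon: General 1 loses 11 − 5 = 6 by deviating; General 2 loses 10 − 9 = 1. Product = 6·1 = 6.
6 > 3, so both Noon is risk-dominant. General 1's payoff there is 11.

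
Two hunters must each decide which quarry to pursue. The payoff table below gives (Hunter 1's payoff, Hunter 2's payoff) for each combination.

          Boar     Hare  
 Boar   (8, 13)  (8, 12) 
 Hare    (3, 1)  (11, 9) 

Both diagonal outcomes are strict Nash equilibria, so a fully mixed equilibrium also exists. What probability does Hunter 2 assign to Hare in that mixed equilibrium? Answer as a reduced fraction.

Hunter 2's mix q on Boar must make Hunter 1 indifferent between Boar and Hare.
Hunter 1's payoff from Boar: 8q + 8(1−q). From Hare: 3q + 11(1−q).
Set equal: 5q = 3(1−q) → q = 3/8.
Probability on Hare is 1 − 3/8 = 5/8.

5/8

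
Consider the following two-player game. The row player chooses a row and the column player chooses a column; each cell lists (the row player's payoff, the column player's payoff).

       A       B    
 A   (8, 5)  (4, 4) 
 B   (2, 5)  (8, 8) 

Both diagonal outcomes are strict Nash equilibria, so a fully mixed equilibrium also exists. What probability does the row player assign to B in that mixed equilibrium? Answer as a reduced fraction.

The row player's mix p on A must make the column player indifferent between A and B.
The column player's payoff from A: 5p + 5(1−p). From B: 4p + 8(1−p).
Set equal: 1p = 3(1−p) → p = 3/4.
Probability on B is 1 − 3/4 = 1/4.

1/4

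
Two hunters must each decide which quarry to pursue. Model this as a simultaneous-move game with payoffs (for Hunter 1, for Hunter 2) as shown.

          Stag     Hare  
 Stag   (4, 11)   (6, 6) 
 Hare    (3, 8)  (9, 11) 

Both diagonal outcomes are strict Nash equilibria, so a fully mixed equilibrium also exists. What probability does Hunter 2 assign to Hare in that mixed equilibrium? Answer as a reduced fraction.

Hunter 2's mix q on Stag must make Hunter 1 indifferent between Stag and Hare.
Hunter 1's payoff from Stag: 4q + 6(1−q). From Hare: 3q + 9(1−q).
Set equal: 1q = 3(1−q) → q = 3/4.
Probability on Hare is 1 − 3/4 = 1/4.

1/4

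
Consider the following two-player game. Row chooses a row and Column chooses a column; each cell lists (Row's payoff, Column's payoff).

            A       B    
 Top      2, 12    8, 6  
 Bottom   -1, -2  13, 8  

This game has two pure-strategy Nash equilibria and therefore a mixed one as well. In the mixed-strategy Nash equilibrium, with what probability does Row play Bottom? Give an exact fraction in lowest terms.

Row's mix p on Top must make Column indifferent between A and B.
Column's payoff from A: 12p + (-2)(1−p). From B: 6p + 8(1−p).
Set equal: 6p = 10(1−p) → p = 10/16 = 5/8.
Probability on Bottom is 1 − 5/8 = 3/8.

3/8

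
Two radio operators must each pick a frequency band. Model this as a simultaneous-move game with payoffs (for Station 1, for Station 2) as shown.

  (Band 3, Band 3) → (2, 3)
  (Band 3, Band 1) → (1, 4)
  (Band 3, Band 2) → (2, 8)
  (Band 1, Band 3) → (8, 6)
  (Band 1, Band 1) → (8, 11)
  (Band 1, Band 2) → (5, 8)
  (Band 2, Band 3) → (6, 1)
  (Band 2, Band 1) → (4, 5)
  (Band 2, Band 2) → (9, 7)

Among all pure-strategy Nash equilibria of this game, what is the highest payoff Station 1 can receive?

Both Band 1 is a pure NE (Station 1: 8 ≥ 4; Station 2: 11 ≥ 8). Station 1 gets 8.
Both Band 2 is a pure NE (Station 1: 9 ≥ 5; Station 2: 7 ≥ 5). Station 1 gets 9.
Every other cell has a profitable deviation for at least one player. Highest of {8, 9} is 9.

9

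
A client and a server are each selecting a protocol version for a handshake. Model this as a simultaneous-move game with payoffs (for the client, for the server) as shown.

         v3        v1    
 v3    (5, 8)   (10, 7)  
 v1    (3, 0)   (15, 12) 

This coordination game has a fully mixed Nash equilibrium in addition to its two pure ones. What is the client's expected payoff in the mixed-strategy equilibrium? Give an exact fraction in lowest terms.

45/7

The server mixes with probability q on v3, chosen so the client is indifferent: 5q + 10(1−q) = 3q + 15(1−q) gives q = 5/7.
The client's expected payoff (from either row, since indifferent) is 5·5/7 + 10·2/7 = 45/7.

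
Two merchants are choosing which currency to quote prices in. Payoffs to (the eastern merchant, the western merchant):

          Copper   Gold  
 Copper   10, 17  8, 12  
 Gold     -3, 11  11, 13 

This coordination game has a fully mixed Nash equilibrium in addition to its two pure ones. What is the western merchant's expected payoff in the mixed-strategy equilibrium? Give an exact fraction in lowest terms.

The eastern merchant mixes with probability p on Copper, chosen so the western merchant is indifferent: 17p + 11(1−p) = 12p + 13(1−p) gives p = 2/7.
The western merchant's expected payoff is 17·2/7 + 11·5/7 = 89/7.

89/7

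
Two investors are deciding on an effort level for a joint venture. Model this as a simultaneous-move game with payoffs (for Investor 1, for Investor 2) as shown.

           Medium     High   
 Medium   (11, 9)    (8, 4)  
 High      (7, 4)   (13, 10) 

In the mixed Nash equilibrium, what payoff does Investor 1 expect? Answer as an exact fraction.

Investor 2 mixes with probability q on Medium, chosen so Investor 1 is indifferent: 11q + 8(1−q) = 7q + 13(1−q) gives q = 5/9.
Investor 1's expected payoff (from either row, since indifferent) is 11·5/9 + 8·4/9 = 29/3.

29/3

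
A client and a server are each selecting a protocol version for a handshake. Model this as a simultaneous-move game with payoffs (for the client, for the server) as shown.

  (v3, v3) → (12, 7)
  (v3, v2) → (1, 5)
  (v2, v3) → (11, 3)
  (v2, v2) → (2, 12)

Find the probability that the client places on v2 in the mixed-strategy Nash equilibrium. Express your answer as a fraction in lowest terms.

The client's mix p on v3 must make the server indifferent between v3 and v2.
The server's payoff from v3: 7p + 3(1−p). From v2: 5p + 12(1−p).
Set equal: 2p = 9(1−p) → p = 9/11.
Probability on v2 is 1 − 9/11 = 2/11.

2/11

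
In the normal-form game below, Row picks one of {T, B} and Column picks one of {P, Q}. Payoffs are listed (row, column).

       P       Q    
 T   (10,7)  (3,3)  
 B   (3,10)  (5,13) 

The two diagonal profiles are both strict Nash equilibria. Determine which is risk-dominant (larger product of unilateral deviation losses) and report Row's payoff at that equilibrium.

10

At (T, P): Row loses 10 − 3 = 7 by deviating; Column loses 7 − 3 = 4. Product = 7·4 = 28.
At (B, Q): Row loses 5 − 3 = 2 by deviating; Column loses 13 − 10 = 3. Product = 2·3 = 6.
28 > 6, so (T, P) is risk-dominant. Row's payoff there is 10.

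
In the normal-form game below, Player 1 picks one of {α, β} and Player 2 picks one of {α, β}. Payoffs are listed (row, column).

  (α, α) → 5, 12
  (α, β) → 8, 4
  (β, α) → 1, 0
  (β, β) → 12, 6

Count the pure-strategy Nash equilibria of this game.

Both α: Player 1 gets 5 (best alternative 1); Player 2 gets 12 (best alternative 4). Neither deviates — NE.
Both β: Player 1 gets 12 (best alternative 8); Player 2 gets 6 (best alternative 0). Neither deviates — NE.
(β, α) is not a NE: Player 1 would switch to α (5 > 1).
No other cell survives both best-response checks, so there are 2 pure NE.

2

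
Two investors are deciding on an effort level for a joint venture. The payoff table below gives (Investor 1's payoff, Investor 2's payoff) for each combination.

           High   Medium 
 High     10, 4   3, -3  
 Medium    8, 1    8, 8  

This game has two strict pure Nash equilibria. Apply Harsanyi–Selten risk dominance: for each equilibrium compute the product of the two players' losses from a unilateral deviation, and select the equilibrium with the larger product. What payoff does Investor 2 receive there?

8

At both High: Investor 1 loses 10 − 8 = 2 by deviating; Investor 2 loses 4 − (-3) = 7. Product = 2·7 = 14.
At both Medium: Investor 1 loses 8 − 3 = 5 by deviating; Investor 2 loses 8 − 1 = 7. Product = 5·7 = 35.
35 > 14, so both Medium is risk-dominant. Investor 2's payoff there is 8.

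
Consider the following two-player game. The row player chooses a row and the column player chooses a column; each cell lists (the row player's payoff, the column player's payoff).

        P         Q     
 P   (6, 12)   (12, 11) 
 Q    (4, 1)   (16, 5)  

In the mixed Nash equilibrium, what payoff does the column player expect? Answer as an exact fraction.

The row player mixes with probability p on P, chosen so the column player is indifferent: 12p + 1(1−p) = 11p + 5(1−p) gives p = 4/5.
The column player's expected payoff is 12·4/5 + 1·1/5 = 49/5.

49/5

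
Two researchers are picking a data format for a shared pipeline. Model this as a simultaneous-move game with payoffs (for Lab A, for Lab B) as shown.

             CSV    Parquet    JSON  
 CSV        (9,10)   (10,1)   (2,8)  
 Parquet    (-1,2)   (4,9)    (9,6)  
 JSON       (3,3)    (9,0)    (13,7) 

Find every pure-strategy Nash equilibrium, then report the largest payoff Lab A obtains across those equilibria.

Both CSV is a pure NE (Lab A: 9 ≥ 3; Lab B: 10 ≥ 8). Lab A gets 9.
Both JSON is a pure NE (Lab A: 13 ≥ 9; Lab B: 7 ≥ 3). Lab A gets 13.
Every other cell has a profitable deviation for at least one player. Highest of {9, 13} is 13.

13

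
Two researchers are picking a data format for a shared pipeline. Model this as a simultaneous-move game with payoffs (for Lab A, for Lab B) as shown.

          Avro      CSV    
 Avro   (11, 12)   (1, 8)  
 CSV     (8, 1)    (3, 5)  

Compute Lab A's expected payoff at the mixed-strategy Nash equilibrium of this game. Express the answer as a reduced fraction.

5

Lab B mixes with probability q on Avro, chosen so Lab A is indifferent: 11q + 1(1−q) = 8q + 3(1−q) gives q = 2/5.
Lab A's expected payoff (from either row, since indifferent) is 11·2/5 + 1·3/5 = 5.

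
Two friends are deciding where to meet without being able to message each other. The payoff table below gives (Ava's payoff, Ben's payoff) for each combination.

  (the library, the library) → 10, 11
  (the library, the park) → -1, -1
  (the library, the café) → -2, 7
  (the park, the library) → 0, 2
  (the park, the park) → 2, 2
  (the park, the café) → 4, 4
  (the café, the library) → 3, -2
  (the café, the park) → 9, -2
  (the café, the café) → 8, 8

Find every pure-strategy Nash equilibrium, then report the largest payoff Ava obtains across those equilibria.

10

Both the library is a pure NE (Ava: 10 ≥ 3; Ben: 11 ≥ 7). Ava gets 10.
Both the café is a pure NE (Ava: 8 ≥ 4; Ben: 8 ≥ -2). Ava gets 8.
Every other cell has a profitable deviation for at least one player. Highest of {10, 8} is 10.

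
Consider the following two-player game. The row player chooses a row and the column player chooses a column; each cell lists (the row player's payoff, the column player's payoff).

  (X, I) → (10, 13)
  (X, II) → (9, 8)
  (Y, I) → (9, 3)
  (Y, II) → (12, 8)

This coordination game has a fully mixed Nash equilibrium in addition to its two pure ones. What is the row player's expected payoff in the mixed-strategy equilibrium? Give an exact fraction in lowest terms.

The column player mixes with probability q on I, chosen so the row player is indifferent: 10q + 9(1−q) = 9q + 12(1−q) gives q = 3/4.
The row player's expected payoff (from either row, since indifferent) is 10·3/4 + 9·1/4 = 39/4.

39/4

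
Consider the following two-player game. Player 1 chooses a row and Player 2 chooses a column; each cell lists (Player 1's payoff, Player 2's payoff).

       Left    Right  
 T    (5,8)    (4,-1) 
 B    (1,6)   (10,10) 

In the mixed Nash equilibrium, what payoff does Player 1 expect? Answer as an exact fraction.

23/5

Player 2 mixes with probability q on Left, chosen so Player 1 is indifferent: 5q + 4(1−q) = 1q + 10(1−q) gives q = 3/5.
Player 1's expected payoff (from either row, since indifferent) is 5·3/5 + 4·2/5 = 23/5.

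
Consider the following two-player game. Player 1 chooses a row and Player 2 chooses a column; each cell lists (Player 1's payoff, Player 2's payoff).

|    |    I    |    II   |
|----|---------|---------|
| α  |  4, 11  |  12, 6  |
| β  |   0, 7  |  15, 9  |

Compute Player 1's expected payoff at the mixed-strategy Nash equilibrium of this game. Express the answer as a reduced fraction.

60/7

Player 2 mixes with probability q on I, chosen so Player 1 is indifferent: 4q + 12(1−q) = 0q + 15(1−q) gives q = 3/7.
Player 1's expected payoff (from either row, since indifferent) is 4·3/7 + 12·4/7 = 60/7.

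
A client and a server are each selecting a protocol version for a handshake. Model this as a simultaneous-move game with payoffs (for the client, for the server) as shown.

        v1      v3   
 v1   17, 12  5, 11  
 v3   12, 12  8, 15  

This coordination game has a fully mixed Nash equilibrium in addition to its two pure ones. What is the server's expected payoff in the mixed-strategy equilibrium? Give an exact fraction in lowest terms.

The client mixes with probability p on v1, chosen so the server is indifferent: 12p + 12(1−p) = 11p + 15(1−p) gives p = 3/4.
The server's expected payoff is 12·3/4 + 12·1/4 = 12.

12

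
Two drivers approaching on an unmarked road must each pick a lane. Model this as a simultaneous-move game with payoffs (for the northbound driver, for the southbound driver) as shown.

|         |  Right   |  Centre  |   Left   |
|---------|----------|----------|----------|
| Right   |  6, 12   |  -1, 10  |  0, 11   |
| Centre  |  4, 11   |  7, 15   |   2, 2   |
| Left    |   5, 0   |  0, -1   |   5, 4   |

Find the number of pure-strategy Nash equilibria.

Both Right: the northbound driver gets 6 (best alternative 5); the southbound driver gets 12 (best alternative 11). Neither deviates — NE.
Both Centre: the northbound driver gets 7 (best alternative 0); the southbound driver gets 15 (best alternative 11). Neither deviates — NE.
Both Left: the northbound driver gets 5 (best alternative 2); the southbound driver gets 4 (best alternative 0). Neither deviates — NE.
(Left, Right) is not a NE: the northbound driver would switch to Right (6 > 5).
No other cell survives both best-response checks, so there are 3 pure NE.

3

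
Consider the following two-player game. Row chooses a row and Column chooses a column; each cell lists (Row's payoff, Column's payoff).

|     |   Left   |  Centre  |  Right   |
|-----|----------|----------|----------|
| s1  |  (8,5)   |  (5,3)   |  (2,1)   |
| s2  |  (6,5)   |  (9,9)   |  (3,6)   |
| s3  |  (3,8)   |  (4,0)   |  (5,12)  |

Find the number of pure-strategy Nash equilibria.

(s1, Left): Row gets 8 (best alternative 6); Column gets 5 (best alternative 3). Neither deviates — NE.
(s2, Centre): Row gets 9 (best alternative 5); Column gets 9 (best alternative 6). Neither deviates — NE.
(s3, Right): Row gets 5 (best alternative 3); Column gets 12 (best alternative 8). Neither deviates — NE.
(s3, Left) is not a NE: Row would switch to s1 (8 > 3).
No other cell survives both best-response checks, so there are 3 pure NE.

3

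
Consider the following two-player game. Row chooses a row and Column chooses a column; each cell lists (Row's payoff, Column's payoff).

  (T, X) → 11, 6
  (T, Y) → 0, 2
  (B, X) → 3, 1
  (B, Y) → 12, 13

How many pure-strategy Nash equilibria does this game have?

(T, X): Row gets 11 (best alternative 3); Column gets 6 (best alternative 2). Neither deviates — NE.
(B, Y): Row gets 12 (best alternative 0); Column gets 13 (best alternative 1). Neither deviates — NE.
(B, X) is not a NE: Row would switch to T (11 > 3).
No other cell survives both best-response checks, so there are 2 pure NE.

2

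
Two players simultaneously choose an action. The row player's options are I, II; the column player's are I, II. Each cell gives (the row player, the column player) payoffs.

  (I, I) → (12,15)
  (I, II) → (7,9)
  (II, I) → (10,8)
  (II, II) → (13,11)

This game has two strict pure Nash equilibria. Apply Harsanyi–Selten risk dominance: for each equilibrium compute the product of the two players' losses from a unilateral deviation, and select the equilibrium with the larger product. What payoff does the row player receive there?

At both I: the row player loses 12 − 10 = 2 by deviating; the column player loses 15 − 9 = 6. Product = 2·6 = 12.
At both II: the row player loses 13 − 7 = 6 by deviating; the column player loses 11 − 8 = 3. Product = 6·3 = 18.
18 > 12, so both II is risk-dominant. The row player's payoff there is 13.

13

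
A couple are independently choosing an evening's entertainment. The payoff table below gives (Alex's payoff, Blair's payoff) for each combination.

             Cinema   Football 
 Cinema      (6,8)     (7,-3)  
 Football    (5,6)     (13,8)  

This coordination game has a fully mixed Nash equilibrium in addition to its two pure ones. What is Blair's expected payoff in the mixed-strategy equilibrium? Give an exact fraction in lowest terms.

Alex mixes with probability p on Cinema, chosen so Blair is indifferent: 8p + 6(1−p) = (-3)p + 8(1−p) gives p = 2/13.
Blair's expected payoff is 8·2/13 + 6·11/13 = 82/13.

82/13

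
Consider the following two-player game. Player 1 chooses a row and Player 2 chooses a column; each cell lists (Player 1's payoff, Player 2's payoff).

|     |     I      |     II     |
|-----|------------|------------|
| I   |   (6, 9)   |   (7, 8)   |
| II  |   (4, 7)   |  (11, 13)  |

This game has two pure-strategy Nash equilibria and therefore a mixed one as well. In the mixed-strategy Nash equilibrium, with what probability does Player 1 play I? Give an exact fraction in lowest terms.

Player 1's mix p on I must make Player 2 indifferent between I and II.
Player 2's payoff from I: 9p + 7(1−p). From II: 8p + 13(1−p).
Set equal: 1p = 6(1−p) → p = 6/7.

6/7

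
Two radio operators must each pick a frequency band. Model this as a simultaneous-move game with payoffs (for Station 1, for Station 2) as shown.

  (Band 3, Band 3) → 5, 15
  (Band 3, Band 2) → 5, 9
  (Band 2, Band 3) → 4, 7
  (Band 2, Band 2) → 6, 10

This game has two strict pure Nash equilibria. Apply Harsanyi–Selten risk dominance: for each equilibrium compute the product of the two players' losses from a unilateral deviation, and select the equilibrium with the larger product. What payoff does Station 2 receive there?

15

At both Band 3: Station 1 loses 5 − 4 = 1 by deviating; Station 2 loses 15 − 9 = 6. Product = 1·6 = 6.
At both Band 2: Station 1 loses 6 − 5 = 1 by deviating; Station 2 loses 10 − 7 = 3. Product = 1·3 = 3.
6 > 3, so both Band 3 is risk-dominant. Station 2's payoff there is 15.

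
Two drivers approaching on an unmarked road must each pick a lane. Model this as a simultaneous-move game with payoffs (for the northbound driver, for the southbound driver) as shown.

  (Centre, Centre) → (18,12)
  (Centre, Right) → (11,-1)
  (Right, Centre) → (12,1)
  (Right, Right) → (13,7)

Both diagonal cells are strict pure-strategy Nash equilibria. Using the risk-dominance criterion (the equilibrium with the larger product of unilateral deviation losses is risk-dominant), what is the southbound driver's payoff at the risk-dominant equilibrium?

12

At both Centre: the northbound driver loses 18 − 12 = 6 by deviating; the southbound driver loses 12 − (-1) = 13. Product = 6·13 = 78.
At both Right: the northbound driver loses 13 − 11 = 2 by deviating; the southbound driver loses 7 − 1 = 6. Product = 2·6 = 12.
78 > 12, so both Centre is risk-dominant. The southbound driver's payoff there is 12.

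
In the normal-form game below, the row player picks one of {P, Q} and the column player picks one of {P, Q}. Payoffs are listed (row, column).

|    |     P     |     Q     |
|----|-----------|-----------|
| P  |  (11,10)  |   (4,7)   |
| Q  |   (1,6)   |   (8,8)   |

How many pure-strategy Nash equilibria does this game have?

2

Both P: the row player gets 11 (best alternative 1); the column player gets 10 (best alternative 7). Neither deviates — NE.
Both Q: the row player gets 8 (best alternative 4); the column player gets 8 (best alternative 6). Neither deviates — NE.
(P, Q) is not a NE: the row player would switch to Q (8 > 4).
No other cell survives both best-response checks, so there are 2 pure NE.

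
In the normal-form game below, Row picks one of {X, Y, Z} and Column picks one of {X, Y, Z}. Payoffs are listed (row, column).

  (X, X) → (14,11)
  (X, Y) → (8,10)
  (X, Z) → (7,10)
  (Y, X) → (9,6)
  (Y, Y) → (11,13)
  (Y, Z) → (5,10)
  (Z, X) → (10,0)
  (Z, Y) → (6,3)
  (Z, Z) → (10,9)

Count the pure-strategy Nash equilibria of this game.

Both X: Row gets 14 (best alternative 10); Column gets 11 (best alternative 10). Neither deviates — NE.
Both Y: Row gets 11 (best alternative 8); Column gets 13 (best alternative 10). Neither deviates — NE.
Both Z: Row gets 10 (best alternative 7); Column gets 9 (best alternative 3). Neither deviates — NE.
(Z, Y) is not a NE: Row would switch to Y (11 > 6).
No other cell survives both best-response checks, so there are 3 pure NE.

3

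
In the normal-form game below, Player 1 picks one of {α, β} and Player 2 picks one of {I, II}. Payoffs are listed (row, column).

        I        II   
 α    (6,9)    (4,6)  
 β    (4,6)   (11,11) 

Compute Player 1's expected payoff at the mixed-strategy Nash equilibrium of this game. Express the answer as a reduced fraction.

50/9

Player 2 mixes with probability q on I, chosen so Player 1 is indifferent: 6q + 4(1−q) = 4q + 11(1−q) gives q = 7/9.
Player 1's expected payoff (from either row, since indifferent) is 6·7/9 + 4·2/9 = 50/9.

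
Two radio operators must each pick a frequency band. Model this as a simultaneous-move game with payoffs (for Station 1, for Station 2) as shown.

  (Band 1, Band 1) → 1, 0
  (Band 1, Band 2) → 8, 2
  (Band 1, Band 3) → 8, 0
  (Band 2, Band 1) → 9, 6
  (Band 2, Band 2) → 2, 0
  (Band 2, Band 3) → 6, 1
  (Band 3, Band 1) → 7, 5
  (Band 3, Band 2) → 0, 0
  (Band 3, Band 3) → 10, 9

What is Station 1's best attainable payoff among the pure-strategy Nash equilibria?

10

(Band 1, Band 2) is a pure NE (Station 1: 8 ≥ 2; Station 2: 2 ≥ 0). Station 1 gets 8.
(Band 2, Band 1) is a pure NE (Station 1: 9 ≥ 7; Station 2: 6 ≥ 1). Station 1 gets 9.
Both Band 3 is a pure NE (Station 1: 10 ≥ 8; Station 2: 9 ≥ 5). Station 1 gets 10.
Every other cell has a profitable deviation for at least one player. Highest of {8, 9, 10} is 10.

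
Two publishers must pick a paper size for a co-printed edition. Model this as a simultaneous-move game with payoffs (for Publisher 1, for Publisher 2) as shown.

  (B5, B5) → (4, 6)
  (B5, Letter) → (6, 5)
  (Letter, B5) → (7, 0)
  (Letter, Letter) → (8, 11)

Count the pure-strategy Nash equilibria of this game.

1

Both Letter: Publisher 1 gets 8 (best alternative 6); Publisher 2 gets 11 (best alternative 0). Neither deviates — NE.
Both B5 is not a NE: Publisher 1 would switch to Letter (7 > 4).
No other cell survives both best-response checks, so there is 1 pure NE.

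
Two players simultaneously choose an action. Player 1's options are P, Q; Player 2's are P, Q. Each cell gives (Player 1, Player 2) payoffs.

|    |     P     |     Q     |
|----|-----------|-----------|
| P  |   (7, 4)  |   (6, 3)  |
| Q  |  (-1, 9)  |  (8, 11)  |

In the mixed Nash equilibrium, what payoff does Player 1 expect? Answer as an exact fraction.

Player 2 mixes with probability q on P, chosen so Player 1 is indifferent: 7q + 6(1−q) = (-1)q + 8(1−q) gives q = 1/5.
Player 1's expected payoff (from either row, since indifferent) is 7·1/5 + 6·4/5 = 31/5.

31/5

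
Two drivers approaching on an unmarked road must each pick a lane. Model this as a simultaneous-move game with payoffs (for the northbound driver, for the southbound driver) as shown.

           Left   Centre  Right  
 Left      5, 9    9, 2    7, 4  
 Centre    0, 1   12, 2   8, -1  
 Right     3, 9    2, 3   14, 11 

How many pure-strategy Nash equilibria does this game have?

3

Both Left: the northbound driver gets 5 (best alternative 3); the southbound driver gets 9 (best alternative 4). Neither deviates — NE.
Both Centre: the northbound driver gets 12 (best alternative 9); the southbound driver gets 2 (best alternative 1). Neither deviates — NE.
Both Right: the northbound driver gets 14 (best alternative 8); the southbound driver gets 11 (best alternative 9). Neither deviates — NE.
(Centre, Left) is not a NE: the northbound driver would switch to Left (5 > 0).
No other cell survives both best-response checks, so there are 3 pure NE.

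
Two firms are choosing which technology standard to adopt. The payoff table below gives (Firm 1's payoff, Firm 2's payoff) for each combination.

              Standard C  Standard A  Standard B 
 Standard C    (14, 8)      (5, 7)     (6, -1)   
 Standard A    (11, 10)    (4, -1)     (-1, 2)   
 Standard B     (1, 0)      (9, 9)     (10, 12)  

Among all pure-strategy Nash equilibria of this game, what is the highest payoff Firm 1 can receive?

Both Standard C is a pure NE (Firm 1: 14 ≥ 11; Firm 2: 8 ≥ 7). Firm 1 gets 14.
Both Standard B is a pure NE (Firm 1: 10 ≥ 6; Firm 2: 12 ≥ 9). Firm 1 gets 10.
Every other cell has a profitable deviation for at least one player. Highest of {14, 10} is 14.

14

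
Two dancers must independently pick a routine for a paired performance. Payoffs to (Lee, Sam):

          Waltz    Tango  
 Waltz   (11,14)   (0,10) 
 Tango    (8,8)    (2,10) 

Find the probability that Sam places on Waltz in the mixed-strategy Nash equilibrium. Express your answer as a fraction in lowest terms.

Sam's mix q on Waltz must make Lee indifferent between Waltz and Tango.
Lee's payoff from Waltz: 11q + 0(1−q). From Tango: 8q + 2(1−q).
Set equal: 3q = 2(1−q) → q = 2/5.

2/5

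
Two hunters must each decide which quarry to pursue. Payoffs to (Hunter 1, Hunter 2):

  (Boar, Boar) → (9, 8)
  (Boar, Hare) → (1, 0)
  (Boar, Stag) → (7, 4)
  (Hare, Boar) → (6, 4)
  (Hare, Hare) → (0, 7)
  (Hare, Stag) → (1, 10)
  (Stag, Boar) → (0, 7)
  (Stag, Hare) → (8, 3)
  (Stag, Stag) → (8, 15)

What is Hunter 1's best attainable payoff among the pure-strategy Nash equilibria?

Both Boar is a pure NE (Hunter 1: 9 ≥ 6; Hunter 2: 8 ≥ 4). Hunter 1 gets 9.
Both Stag is a pure NE (Hunter 1: 8 ≥ 7; Hunter 2: 15 ≥ 7). Hunter 1 gets 8.
Every other cell has a profitable deviation for at least one player. Highest of {9, 8} is 9.

9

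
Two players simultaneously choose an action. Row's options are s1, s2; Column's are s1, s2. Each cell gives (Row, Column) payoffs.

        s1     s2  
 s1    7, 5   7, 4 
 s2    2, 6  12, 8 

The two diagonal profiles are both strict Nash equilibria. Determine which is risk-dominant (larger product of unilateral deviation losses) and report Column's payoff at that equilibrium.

8

At both s1: Row loses 7 − 2 = 5 by deviating; Column loses 5 − 4 = 1. Product = 5·1 = 5.
At both s2: Row loses 12 − 7 = 5 by deviating; Column loses 8 − 6 = 2. Product = 5·2 = 10.
10 > 5, so both s2 is risk-dominant. Column's payoff there is 8.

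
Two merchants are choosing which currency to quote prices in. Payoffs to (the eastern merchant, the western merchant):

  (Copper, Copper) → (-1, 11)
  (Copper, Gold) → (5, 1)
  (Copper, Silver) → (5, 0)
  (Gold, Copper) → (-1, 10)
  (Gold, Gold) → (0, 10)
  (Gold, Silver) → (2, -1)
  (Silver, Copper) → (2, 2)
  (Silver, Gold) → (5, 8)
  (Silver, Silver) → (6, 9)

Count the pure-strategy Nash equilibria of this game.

Both Silver: the eastern merchant gets 6 (best alternative 5); the western merchant gets 9 (best alternative 8). Neither deviates — NE.
Both Gold is not a NE: the eastern merchant would switch to Copper (5 > 0).
No other cell survives both best-response checks, so there is 1 pure NE.

1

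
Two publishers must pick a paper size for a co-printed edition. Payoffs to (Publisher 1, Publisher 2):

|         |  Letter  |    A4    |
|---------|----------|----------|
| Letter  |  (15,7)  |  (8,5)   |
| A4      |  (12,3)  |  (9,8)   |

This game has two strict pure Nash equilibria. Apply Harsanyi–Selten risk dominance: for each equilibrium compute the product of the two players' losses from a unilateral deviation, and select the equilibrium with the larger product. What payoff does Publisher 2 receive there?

At both Letter: Publisher 1 loses 15 − 12 = 3 by deviating; Publisher 2 loses 7 − 5 = 2. Product = 3·2 = 6.
At both A4: Publisher 1 loses 9 − 8 = 1 by deviating; Publisher 2 loses 8 − 3 = 5. Product = 1·5 = 5.
6 > 5, so both Letter is risk-dominant. Publisher 2's payoff there is 7.

7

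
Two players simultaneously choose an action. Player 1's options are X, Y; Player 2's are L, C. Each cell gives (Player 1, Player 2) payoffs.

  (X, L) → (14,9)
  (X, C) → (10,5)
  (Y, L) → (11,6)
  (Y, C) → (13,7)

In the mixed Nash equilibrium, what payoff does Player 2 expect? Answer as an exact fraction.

33/5

Player 1 mixes with probability p on X, chosen so Player 2 is indifferent: 9p + 6(1−p) = 5p + 7(1−p) gives p = 1/5.
Player 2's expected payoff is 9·1/5 + 6·4/5 = 33/5.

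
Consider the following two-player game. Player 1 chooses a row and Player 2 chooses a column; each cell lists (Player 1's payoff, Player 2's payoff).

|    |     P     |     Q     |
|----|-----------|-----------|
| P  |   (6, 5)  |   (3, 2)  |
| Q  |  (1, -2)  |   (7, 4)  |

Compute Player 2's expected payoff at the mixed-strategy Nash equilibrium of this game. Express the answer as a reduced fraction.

8/3

Player 1 mixes with probability p on P, chosen so Player 2 is indifferent: 5p + (-2)(1−p) = 2p + 4(1−p) gives p = 2/3.
Player 2's expected payoff is 5·2/3 + (-2)·1/3 = 8/3.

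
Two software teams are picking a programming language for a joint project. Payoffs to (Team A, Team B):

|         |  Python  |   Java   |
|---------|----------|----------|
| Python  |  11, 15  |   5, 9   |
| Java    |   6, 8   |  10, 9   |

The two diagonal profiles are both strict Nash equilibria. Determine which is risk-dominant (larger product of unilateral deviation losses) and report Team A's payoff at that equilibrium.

At both Python: Team A loses 11 − 6 = 5 by deviating; Team B loses 15 − 9 = 6. Product = 5·6 = 30.
At both Java: Team A loses 10 − 5 = 5 by deviating; Team B loses 9 − 8 = 1. Product = 5·1 = 5.
30 > 5, so both Python is risk-dominant. Team A's payoff there is 11.

11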